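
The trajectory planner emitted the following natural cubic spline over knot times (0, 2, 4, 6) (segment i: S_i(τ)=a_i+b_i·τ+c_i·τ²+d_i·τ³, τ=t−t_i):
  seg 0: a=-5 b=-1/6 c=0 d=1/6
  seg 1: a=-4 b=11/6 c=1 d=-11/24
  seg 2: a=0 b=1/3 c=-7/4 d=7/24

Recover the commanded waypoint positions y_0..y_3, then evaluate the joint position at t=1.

y_0=-5 y_1=-4 y_2=0 y_3=-4
S(1) = -5

y_0 = S_0(0) = a_0 = -5
y_1 = S_1(0) = a_1 = -4
y_2 = S_2(0) = a_2 = 0
y_3 = S_2(2) = -4
t_q=1 is in segment 0 (τ=1); S_0(τ)=-5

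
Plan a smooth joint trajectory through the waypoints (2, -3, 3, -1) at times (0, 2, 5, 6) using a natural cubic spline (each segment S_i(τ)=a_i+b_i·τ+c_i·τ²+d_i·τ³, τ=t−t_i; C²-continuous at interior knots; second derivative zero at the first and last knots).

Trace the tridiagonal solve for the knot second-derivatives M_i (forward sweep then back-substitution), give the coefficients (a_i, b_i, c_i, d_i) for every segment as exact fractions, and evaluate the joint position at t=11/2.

Δ: Δ0=-5/2, Δ1=2, Δ2=-4
row 1: diag=10, rhs=27; c'=3/10, d'=27/10
row 2: denom=8−3·3/10=71/10; d'=(-36−3·27/10)/(71/10)=-441/71
back: M2=-441/71
back: M1=27/10−3/10·-441/71=324/71
M: M0=0, M1=324/71, M2=-441/71, M3=0
seg 0: a=2, c=M0/2=0, d=(M1−M0)/(6·2)=27/71, b=Δ0−h0·(2M0+M1)/6=-571/142
seg 1: a=-3, c=M1/2=162/71, d=(M2−M1)/(6·3)=-85/142, b=Δ1−h1·(2M1+M2)/6=77/142
seg 2: a=3, c=M2/2=-441/142, d=(M3−M2)/(6·1)=147/142, b=Δ2−h2·(2M2+M3)/6=-137/71
t_q=11/2 → seg 2, τ=1/2; S=3+-137/71·τ+-441/142·τ²+147/142·τ³=1577/1136

  seg 0: a=2 b=-571/142 c=0 d=27/71
  seg 1: a=-3 b=77/142 c=162/71 d=-85/142
  seg 2: a=3 b=-137/71 c=-441/142 d=147/142
S(11/2) = 1577/1136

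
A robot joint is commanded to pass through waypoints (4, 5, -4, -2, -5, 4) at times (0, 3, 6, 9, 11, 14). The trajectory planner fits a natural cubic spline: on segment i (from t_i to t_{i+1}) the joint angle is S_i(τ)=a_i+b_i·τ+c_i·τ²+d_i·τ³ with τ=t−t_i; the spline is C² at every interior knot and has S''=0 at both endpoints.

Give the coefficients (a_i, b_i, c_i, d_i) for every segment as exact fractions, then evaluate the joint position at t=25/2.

Δ: Δ0=1/3, Δ1=-3, Δ2=2/3, Δ3=-3/2, Δ4=3
row 1: diag=12, rhs=-20; c'=1/4, d'=-5/3
row 2: denom=12−3·1/4=45/4; d'=(22−3·-5/3)/(45/4)=12/5
row 3: denom=10−3·4/15=46/5; d'=(-13−3·12/5)/(46/5)=-101/46
row 4: denom=10−2·5/23=220/23; d'=(27−2·-101/46)/(220/23)=361/110
back: M4=361/110
back: M3=-101/46−5/23·361/110=-32/11
back: M2=12/5−4/15·-32/11=524/165
back: M1=-5/3−1/4·524/165=-406/165
M: M0=0, M1=-406/165, M2=524/165, M3=-32/11, M4=361/110, M5=0
seg 0: a=4, c=M0/2=0, d=(M1−M0)/(6·3)=-203/1485, b=Δ0−h0·(2M0+M1)/6=86/55
seg 1: a=5, c=M1/2=-203/165, d=(M2−M1)/(6·3)=31/99, b=Δ1−h1·(2M1+M2)/6=-117/55
seg 2: a=-4, c=M2/2=262/165, d=(M3−M2)/(6·3)=-502/1485, b=Δ2−h2·(2M2+M3)/6=-58/55
seg 3: a=-2, c=M3/2=-16/11, d=(M4−M3)/(6·2)=227/440, b=Δ3−h3·(2M3+M4)/6=-36/55
seg 4: a=-5, c=M4/2=361/220, d=(M5−M4)/(6·3)=-361/1980, b=Δ4−h4·(2M4+M5)/6=-31/110
t_q=25/2 → seg 4, τ=3/2; S=-5+-31/110·τ+361/220·τ²+-361/1980·τ³=-4129/1760

  seg 0: a=4 b=86/55 c=0 d=-203/1485
  seg 1: a=5 b=-117/55 c=-203/165 d=31/99
  seg 2: a=-4 b=-58/55 c=262/165 d=-502/1485
  seg 3: a=-2 b=-36/55 c=-16/11 d=227/440
  seg 4: a=-5 b=-31/110 c=361/220 d=-361/1980
S(25/2) = -4129/1760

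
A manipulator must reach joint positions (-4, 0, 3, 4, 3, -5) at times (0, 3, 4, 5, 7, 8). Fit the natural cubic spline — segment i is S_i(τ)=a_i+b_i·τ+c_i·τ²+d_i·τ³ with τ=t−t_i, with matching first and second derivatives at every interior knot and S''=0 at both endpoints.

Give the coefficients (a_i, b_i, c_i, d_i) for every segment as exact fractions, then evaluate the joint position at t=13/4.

  seg 0: a=-4 b=329/708 c=0 d=205/2124
  seg 1: a=0 b=1087/354 c=205/236 d=-665/708
  seg 2: a=3 b=1409/708 c=-115/59 d=679/708
  seg 3: a=4 b=343/354 c=219/236 d=-1177/1416
  seg 4: a=3 b=-937/177 c=-479/118 d=479/354
S(13/4) = 12193/15104

Δ: Δ0=4/3, Δ1=3, Δ2=1, Δ3=-1/2, Δ4=-8
row 1: diag=8, rhs=10; c'=1/8, d'=5/4
row 2: denom=4−1·1/8=31/8; d'=(-12−1·5/4)/(31/8)=-106/31
row 3: denom=6−1·8/31=178/31; d'=(-9−1·-106/31)/(178/31)=-173/178
row 4: denom=6−2·31/89=472/89; d'=(-45−2·-173/178)/(472/89)=-479/59
back: M4=-479/59
back: M3=-173/178−31/89·-479/59=219/118
back: M2=-106/31−8/31·219/118=-230/59
back: M1=5/4−1/8·-230/59=205/118
M: M0=0, M1=205/118, M2=-230/59, M3=219/118, M4=-479/59, M5=0
seg 0: a=-4, c=M0/2=0, d=(M1−M0)/(6·3)=205/2124, b=Δ0−h0·(2M0+M1)/6=329/708
seg 1: a=0, c=M1/2=205/236, d=(M2−M1)/(6·1)=-665/708, b=Δ1−h1·(2M1+M2)/6=1087/354
seg 2: a=3, c=M2/2=-115/59, d=(M3−M2)/(6·1)=679/708, b=Δ2−h2·(2M2+M3)/6=1409/708
seg 3: a=4, c=M3/2=219/236, d=(M4−M3)/(6·2)=-1177/1416, b=Δ3−h3·(2M3+M4)/6=343/354
seg 4: a=3, c=M4/2=-479/118, d=(M5−M4)/(6·1)=479/354, b=Δ4−h4·(2M4+M5)/6=-937/177
t_q=13/4 → seg 1, τ=1/4; S=0+1087/354·τ+205/236·τ²+-665/708·τ³=12193/15104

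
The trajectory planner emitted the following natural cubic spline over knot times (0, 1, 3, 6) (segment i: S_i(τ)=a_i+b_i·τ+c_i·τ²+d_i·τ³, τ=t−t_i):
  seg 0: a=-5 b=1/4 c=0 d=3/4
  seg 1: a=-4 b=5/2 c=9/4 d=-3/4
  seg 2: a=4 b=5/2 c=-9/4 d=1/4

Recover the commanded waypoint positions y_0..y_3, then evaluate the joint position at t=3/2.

y_0 = S_0(0) = a_0 = -5
y_1 = S_1(0) = a_1 = -4
y_2 = S_2(0) = a_2 = 4
y_3 = S_2(3) = -2
t_q=3/2 is in segment 1 (τ=1/2); S_1(τ)=-73/32

y_0=-5 y_1=-4 y_2=4 y_3=-2
S(3/2) = -73/32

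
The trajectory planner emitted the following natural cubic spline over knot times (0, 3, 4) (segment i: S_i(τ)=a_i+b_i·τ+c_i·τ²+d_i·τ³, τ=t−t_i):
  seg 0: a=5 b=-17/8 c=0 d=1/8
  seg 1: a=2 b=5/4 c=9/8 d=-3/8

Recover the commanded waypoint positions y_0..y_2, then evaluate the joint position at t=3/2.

y_0=5 y_1=2 y_2=4
S(3/2) = 143/64

y_0 = S_0(0) = a_0 = 5
y_1 = S_1(0) = a_1 = 2
y_2 = S_1(1) = 4
t_q=3/2 is in segment 0 (τ=3/2); S_0(τ)=143/64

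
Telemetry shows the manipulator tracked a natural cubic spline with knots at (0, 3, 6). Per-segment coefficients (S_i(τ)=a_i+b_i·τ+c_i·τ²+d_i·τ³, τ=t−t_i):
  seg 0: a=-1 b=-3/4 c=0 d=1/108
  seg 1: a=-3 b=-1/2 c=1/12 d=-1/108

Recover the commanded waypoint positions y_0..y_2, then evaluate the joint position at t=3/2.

y_0 = S_0(0) = a_0 = -1
y_1 = S_1(0) = a_1 = -3
y_2 = S_1(3) = -4
t_q=3/2 is in segment 0 (τ=3/2); S_0(τ)=-67/32

y_0=-1 y_1=-3 y_2=-4
S(3/2) = -67/32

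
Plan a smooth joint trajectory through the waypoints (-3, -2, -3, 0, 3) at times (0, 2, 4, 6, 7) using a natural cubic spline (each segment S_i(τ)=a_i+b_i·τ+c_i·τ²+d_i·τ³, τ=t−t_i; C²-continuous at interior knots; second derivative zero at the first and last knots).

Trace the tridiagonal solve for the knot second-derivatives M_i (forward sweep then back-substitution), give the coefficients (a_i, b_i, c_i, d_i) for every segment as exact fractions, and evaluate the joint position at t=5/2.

  seg 0: a=-3 b=36/41 c=0 d=-31/328
  seg 1: a=-2 b=-21/82 c=-93/164 d=73/328
  seg 2: a=-3 b=6/41 c=63/82 d=-15/328
  seg 3: a=0 b=219/82 c=81/164 d=-27/164
S(5/2) = -5883/2624

Δ: Δ0=1/2, Δ1=-1/2, Δ2=3/2, Δ3=3
row 1: diag=8, rhs=-6; c'=1/4, d'=-3/4
row 2: denom=8−2·1/4=15/2; d'=(12−2·-3/4)/(15/2)=9/5
row 3: denom=6−2·4/15=82/15; d'=(9−2·9/5)/(82/15)=81/82
back: M3=81/82
back: M2=9/5−4/15·81/82=63/41
back: M1=-3/4−1/4·63/41=-93/82
M: M0=0, M1=-93/82, M2=63/41, M3=81/82, M4=0
seg 0: a=-3, c=M0/2=0, d=(M1−M0)/(6·2)=-31/328, b=Δ0−h0·(2M0+M1)/6=36/41
seg 1: a=-2, c=M1/2=-93/164, d=(M2−M1)/(6·2)=73/328, b=Δ1−h1·(2M1+M2)/6=-21/82
seg 2: a=-3, c=M2/2=63/82, d=(M3−M2)/(6·2)=-15/328, b=Δ2−h2·(2M2+M3)/6=6/41
seg 3: a=0, c=M3/2=81/164, d=(M4−M3)/(6·1)=-27/164, b=Δ3−h3·(2M3+M4)/6=219/82
t_q=5/2 → seg 1, τ=1/2; S=-2+-21/82·τ+-93/164·τ²+73/328·τ³=-5883/2624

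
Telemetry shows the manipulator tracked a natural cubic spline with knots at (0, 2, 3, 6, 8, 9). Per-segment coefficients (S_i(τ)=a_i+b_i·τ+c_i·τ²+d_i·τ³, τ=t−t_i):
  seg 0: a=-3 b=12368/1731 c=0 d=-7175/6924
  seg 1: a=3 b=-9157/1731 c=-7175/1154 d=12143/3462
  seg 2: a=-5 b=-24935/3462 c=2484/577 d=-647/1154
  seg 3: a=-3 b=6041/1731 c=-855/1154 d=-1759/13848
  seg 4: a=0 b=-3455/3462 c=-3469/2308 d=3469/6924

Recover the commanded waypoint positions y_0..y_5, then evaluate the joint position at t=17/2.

y_0=-3 y_1=3 y_2=-5 y_3=-3 y_4=0 y_5=-2
S(17/2) = -14995/18464

y_0 = S_0(0) = a_0 = -3
y_1 = S_1(0) = a_1 = 3
y_2 = S_2(0) = a_2 = -5
y_3 = S_3(0) = a_3 = -3
y_4 = S_4(0) = a_4 = 0
y_5 = S_4(1) = -2
t_q=17/2 is in segment 4 (τ=1/2); S_4(τ)=-14995/18464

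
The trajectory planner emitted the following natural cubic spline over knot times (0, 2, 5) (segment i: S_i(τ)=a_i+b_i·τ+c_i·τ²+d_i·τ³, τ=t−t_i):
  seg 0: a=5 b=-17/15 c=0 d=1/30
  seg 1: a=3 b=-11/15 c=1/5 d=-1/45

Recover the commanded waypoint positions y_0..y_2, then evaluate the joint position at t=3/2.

y_0=5 y_1=3 y_2=2
S(3/2) = 273/80

y_0 = S_0(0) = a_0 = 5
y_1 = S_1(0) = a_1 = 3
y_2 = S_1(3) = 2
t_q=3/2 is in segment 0 (τ=3/2); S_0(τ)=273/80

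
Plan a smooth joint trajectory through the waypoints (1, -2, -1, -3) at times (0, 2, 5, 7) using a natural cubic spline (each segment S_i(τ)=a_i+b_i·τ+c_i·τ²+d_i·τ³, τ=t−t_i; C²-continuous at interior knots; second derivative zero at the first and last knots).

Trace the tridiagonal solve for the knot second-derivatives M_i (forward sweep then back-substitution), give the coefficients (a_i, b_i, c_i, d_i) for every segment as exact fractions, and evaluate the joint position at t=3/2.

  seg 0: a=1 b=-1087/546 c=0 d=67/546
  seg 1: a=-2 b=-283/546 c=67/91 d=-19/126
  seg 2: a=-1 b=-47/273 c=-113/182 d=113/1092
S(3/2) = -327/208

Δ: Δ0=-3/2, Δ1=1/3, Δ2=-1
row 1: diag=10, rhs=11; c'=3/10, d'=11/10
row 2: denom=10−3·3/10=91/10; d'=(-8−3·11/10)/(91/10)=-113/91
back: M2=-113/91
back: M1=11/10−3/10·-113/91=134/91
M: M0=0, M1=134/91, M2=-113/91, M3=0
seg 0: a=1, c=M0/2=0, d=(M1−M0)/(6·2)=67/546, b=Δ0−h0·(2M0+M1)/6=-1087/546
seg 1: a=-2, c=M1/2=67/91, d=(M2−M1)/(6·3)=-19/126, b=Δ1−h1·(2M1+M2)/6=-283/546
seg 2: a=-1, c=M2/2=-113/182, d=(M3−M2)/(6·2)=113/1092, b=Δ2−h2·(2M2+M3)/6=-47/273
t_q=3/2 → seg 0, τ=3/2; S=1+-1087/546·τ+0·τ²+67/546·τ³=-327/208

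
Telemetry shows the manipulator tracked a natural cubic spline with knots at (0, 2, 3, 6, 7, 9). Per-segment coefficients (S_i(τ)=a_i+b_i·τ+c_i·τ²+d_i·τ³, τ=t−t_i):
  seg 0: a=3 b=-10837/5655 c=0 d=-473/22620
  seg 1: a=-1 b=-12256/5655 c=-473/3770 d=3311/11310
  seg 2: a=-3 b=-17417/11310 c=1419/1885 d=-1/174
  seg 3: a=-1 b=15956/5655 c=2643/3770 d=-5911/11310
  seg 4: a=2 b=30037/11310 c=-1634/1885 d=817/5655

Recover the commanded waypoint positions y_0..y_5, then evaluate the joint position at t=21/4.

y_0=3 y_1=-1 y_2=-3 y_3=-1 y_4=2 y_5=5
S(21/4) = -656139/241280

y_0 = S_0(0) = a_0 = 3
y_1 = S_1(0) = a_1 = -1
y_2 = S_2(0) = a_2 = -3
y_3 = S_3(0) = a_3 = -1
y_4 = S_4(0) = a_4 = 2
y_5 = S_4(2) = 5
t_q=21/4 is in segment 2 (τ=9/4); S_2(τ)=-656139/241280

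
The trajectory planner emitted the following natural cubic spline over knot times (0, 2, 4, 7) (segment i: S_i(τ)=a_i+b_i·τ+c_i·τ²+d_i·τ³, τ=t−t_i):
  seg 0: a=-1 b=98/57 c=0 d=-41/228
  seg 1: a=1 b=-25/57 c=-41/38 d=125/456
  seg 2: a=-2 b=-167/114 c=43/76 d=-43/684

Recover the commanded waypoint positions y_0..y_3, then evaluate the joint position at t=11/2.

y_0 = S_0(0) = a_0 = -1
y_1 = S_1(0) = a_1 = 1
y_2 = S_2(0) = a_2 = -2
y_3 = S_2(3) = -3
t_q=11/2 is in segment 2 (τ=3/2); S_2(τ)=-1907/608

y_0=-1 y_1=1 y_2=-2 y_3=-3
S(11/2) = -1907/608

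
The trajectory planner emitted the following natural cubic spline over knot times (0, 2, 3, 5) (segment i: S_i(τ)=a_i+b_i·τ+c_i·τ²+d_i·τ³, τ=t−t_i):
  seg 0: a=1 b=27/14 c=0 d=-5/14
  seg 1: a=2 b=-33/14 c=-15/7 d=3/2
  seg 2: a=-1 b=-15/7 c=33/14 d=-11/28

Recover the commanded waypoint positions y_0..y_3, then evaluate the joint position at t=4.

y_0 = S_0(0) = a_0 = 1
y_1 = S_1(0) = a_1 = 2
y_2 = S_2(0) = a_2 = -1
y_3 = S_2(2) = 1
t_q=4 is in segment 2 (τ=1); S_2(τ)=-33/28

y_0=1 y_1=2 y_2=-1 y_3=1
S(4) = -33/28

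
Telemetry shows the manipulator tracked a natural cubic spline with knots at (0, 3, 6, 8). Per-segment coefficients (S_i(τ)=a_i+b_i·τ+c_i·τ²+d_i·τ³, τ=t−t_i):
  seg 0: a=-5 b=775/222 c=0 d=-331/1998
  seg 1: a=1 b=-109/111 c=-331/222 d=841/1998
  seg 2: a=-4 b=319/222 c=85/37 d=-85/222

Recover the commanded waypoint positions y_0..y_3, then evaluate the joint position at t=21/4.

y_0 = S_0(0) = a_0 = -5
y_1 = S_1(0) = a_1 = 1
y_2 = S_2(0) = a_2 = -4
y_3 = S_2(2) = 5
t_q=21/4 is in segment 1 (τ=9/4); S_1(τ)=-18769/4736

y_0=-5 y_1=1 y_2=-4 y_3=5
S(21/4) = -18769/4736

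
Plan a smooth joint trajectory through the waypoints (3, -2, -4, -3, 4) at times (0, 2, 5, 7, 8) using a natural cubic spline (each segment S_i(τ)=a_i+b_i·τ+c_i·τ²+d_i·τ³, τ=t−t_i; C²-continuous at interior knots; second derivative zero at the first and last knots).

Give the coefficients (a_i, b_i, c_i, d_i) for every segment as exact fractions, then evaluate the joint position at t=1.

Δ: Δ0=-5/2, Δ1=-2/3, Δ2=1/2, Δ3=7
row 1: diag=10, rhs=11; c'=3/10, d'=11/10
row 2: denom=10−3·3/10=91/10; d'=(7−3·11/10)/(91/10)=37/91
row 3: denom=6−2·20/91=506/91; d'=(39−2·37/91)/(506/91)=3475/506
back: M3=3475/506
back: M2=37/91−20/91·3475/506=-279/253
back: M1=11/10−3/10·-279/253=362/253
M: M0=0, M1=362/253, M2=-279/253, M3=3475/506, M4=0
seg 0: a=3, c=M0/2=0, d=(M1−M0)/(6·2)=181/1518, b=Δ0−h0·(2M0+M1)/6=-4519/1518
seg 1: a=-2, c=M1/2=181/253, d=(M2−M1)/(6·3)=-641/4554, b=Δ1−h1·(2M1+M2)/6=-2347/1518
seg 2: a=-4, c=M2/2=-279/506, d=(M3−M2)/(6·2)=4033/6072, b=Δ2−h2·(2M2+M3)/6=-800/759
seg 3: a=-3, c=M3/2=3475/1012, d=(M4−M3)/(6·1)=-3475/3036, b=Δ3−h3·(2M3+M4)/6=7151/1518
t_q=1 → seg 0, τ=1; S=3+-4519/1518·τ+0·τ²+181/1518·τ³=36/253

  seg 0: a=3 b=-4519/1518 c=0 d=181/1518
  seg 1: a=-2 b=-2347/1518 c=181/253 d=-641/4554
  seg 2: a=-4 b=-800/759 c=-279/506 d=4033/6072
  seg 3: a=-3 b=7151/1518 c=3475/1012 d=-3475/3036
S(1) = 36/253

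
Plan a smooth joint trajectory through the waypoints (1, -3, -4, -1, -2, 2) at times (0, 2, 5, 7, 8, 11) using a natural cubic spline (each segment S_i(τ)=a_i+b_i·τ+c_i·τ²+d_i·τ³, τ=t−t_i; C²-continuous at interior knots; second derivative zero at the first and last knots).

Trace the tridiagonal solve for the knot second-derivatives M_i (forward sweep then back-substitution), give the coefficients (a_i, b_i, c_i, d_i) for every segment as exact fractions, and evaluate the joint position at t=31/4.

Δ: Δ0=-2, Δ1=-1/3, Δ2=3/2, Δ3=-1, Δ4=4/3
row 1: diag=10, rhs=10; c'=3/10, d'=1
row 2: denom=10−3·3/10=91/10; d'=(11−3·1)/(91/10)=80/91
row 3: denom=6−2·20/91=506/91; d'=(-15−2·80/91)/(506/91)=-1525/506
row 4: denom=8−1·91/506=3957/506; d'=(14−1·-1525/506)/(3957/506)=8609/3957
back: M4=8609/3957
back: M3=-1525/506−91/506·8609/3957=-13474/3957
back: M2=80/91−20/91·-13474/3957=6440/3957
back: M1=1−3/10·6440/3957=675/1319
M: M0=0, M1=675/1319, M2=6440/3957, M3=-13474/3957, M4=8609/3957, M5=0
seg 0: a=1, c=M0/2=0, d=(M1−M0)/(6·2)=225/5276, b=Δ0−h0·(2M0+M1)/6=-2863/1319
seg 1: a=-3, c=M1/2=675/2638, d=(M2−M1)/(6·3)=4415/71226, b=Δ1−h1·(2M1+M2)/6=-2188/1319
seg 2: a=-4, c=M2/2=3220/3957, d=(M3−M2)/(6·2)=-3319/7914, b=Δ2−h2·(2M2+M3)/6=4089/2638
seg 3: a=-1, c=M3/2=-6737/3957, d=(M4−M3)/(6·1)=7361/7914, b=Δ3−h3·(2M3+M4)/6=-1801/7914
seg 4: a=-2, c=M4/2=8609/7914, d=(M5−M4)/(6·3)=-8609/71226, b=Δ4−h4·(2M4+M5)/6=-1111/1319
t_q=31/4 → seg 3, τ=3/4; S=-1+-1801/7914·τ+-6737/3957·τ²+7361/7914·τ³=-293087/168832

  seg 0: a=1 b=-2863/1319 c=0 d=225/5276
  seg 1: a=-3 b=-2188/1319 c=675/2638 d=4415/71226
  seg 2: a=-4 b=4089/2638 c=3220/3957 d=-3319/7914
  seg 3: a=-1 b=-1801/7914 c=-6737/3957 d=7361/7914
  seg 4: a=-2 b=-1111/1319 c=8609/7914 d=-8609/71226
S(31/4) = -293087/168832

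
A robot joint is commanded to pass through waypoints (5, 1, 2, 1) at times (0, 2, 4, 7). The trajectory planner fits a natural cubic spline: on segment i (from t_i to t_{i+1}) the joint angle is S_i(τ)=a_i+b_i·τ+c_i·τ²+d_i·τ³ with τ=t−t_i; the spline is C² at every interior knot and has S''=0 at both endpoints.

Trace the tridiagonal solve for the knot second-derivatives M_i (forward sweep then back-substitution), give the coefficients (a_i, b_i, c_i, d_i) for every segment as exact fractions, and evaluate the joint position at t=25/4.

Δ: Δ0=-2, Δ1=1/2, Δ2=-1/3
row 1: diag=8, rhs=15; c'=1/4, d'=15/8
row 2: denom=10−2·1/4=19/2; d'=(-5−2·15/8)/(19/2)=-35/38
back: M2=-35/38
back: M1=15/8−1/4·-35/38=40/19
M: M0=0, M1=40/19, M2=-35/38, M3=0
seg 0: a=5, c=M0/2=0, d=(M1−M0)/(6·2)=10/57, b=Δ0−h0·(2M0+M1)/6=-154/57
seg 1: a=1, c=M1/2=20/19, d=(M2−M1)/(6·2)=-115/456, b=Δ1−h1·(2M1+M2)/6=-34/57
seg 2: a=2, c=M2/2=-35/76, d=(M3−M2)/(6·3)=35/684, b=Δ2−h2·(2M2+M3)/6=67/114
t_q=25/4 → seg 2, τ=9/4; S=2+67/114·τ+-35/76·τ²+35/684·τ³=7655/4864

  seg 0: a=5 b=-154/57 c=0 d=10/57
  seg 1: a=1 b=-34/57 c=20/19 d=-115/456
  seg 2: a=2 b=67/114 c=-35/76 d=35/684
S(25/4) = 7655/4864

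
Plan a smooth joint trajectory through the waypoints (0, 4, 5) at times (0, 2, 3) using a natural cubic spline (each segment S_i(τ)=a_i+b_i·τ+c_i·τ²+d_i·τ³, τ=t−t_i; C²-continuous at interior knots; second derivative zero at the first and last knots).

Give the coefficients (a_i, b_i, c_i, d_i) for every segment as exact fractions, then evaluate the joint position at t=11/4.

  seg 0: a=0 b=7/3 c=0 d=-1/12
  seg 1: a=4 b=4/3 c=-1/2 d=1/6
S(11/4) = 613/128

Δ: Δ0=2, Δ1=1
row 1: diag=6, rhs=-6; c'=1/6, d'=-1
back: M1=-1
M: M0=0, M1=-1, M2=0
seg 0: a=0, c=M0/2=0, d=(M1−M0)/(6·2)=-1/12, b=Δ0−h0·(2M0+M1)/6=7/3
seg 1: a=4, c=M1/2=-1/2, d=(M2−M1)/(6·1)=1/6, b=Δ1−h1·(2M1+M2)/6=4/3
t_q=11/4 → seg 1, τ=3/4; S=4+4/3·τ+-1/2·τ²+1/6·τ³=613/128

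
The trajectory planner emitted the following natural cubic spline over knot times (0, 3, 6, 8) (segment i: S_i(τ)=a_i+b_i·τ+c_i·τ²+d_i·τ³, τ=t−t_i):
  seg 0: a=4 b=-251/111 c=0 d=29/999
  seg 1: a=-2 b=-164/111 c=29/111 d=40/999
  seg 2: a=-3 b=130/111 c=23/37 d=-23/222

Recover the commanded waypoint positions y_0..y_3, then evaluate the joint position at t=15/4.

y_0=4 y_1=-2 y_2=-3 y_3=1
S(15/4) = -1743/592

y_0 = S_0(0) = a_0 = 4
y_1 = S_1(0) = a_1 = -2
y_2 = S_2(0) = a_2 = -3
y_3 = S_2(2) = 1
t_q=15/4 is in segment 1 (τ=3/4); S_1(τ)=-1743/592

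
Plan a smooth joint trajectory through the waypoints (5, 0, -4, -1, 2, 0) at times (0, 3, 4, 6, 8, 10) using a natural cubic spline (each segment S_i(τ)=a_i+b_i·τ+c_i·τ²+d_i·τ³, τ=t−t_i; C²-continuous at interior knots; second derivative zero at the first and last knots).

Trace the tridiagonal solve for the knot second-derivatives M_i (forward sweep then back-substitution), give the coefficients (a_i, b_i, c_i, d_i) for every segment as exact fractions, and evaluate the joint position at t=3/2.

  seg 0: a=5 b=-763/1923 c=0 d=-814/5769
  seg 1: a=0 b=-8089/1923 c=-814/641 d=2839/1923
  seg 2: a=-4 b=-4456/1923 c=2025/641 d=-9619/15384
  seg 3: a=-1 b=10831/3846 c=-1519/2564 d=-505/15384
  seg 4: a=2 b=101/1923 c=-506/641 d=253/1923
S(3/2) = 10073/2564

Δ: Δ0=-5/3, Δ1=-4, Δ2=3/2, Δ3=3/2, Δ4=-1
row 1: diag=8, rhs=-14; c'=1/8, d'=-7/4
row 2: denom=6−1·1/8=47/8; d'=(33−1·-7/4)/(47/8)=278/47
row 3: denom=8−2·16/47=344/47; d'=(0−2·278/47)/(344/47)=-139/86
row 4: denom=8−2·47/172=641/86; d'=(-15−2·-139/86)/(641/86)=-1012/641
back: M4=-1012/641
back: M3=-139/86−47/172·-1012/641=-1519/1282
back: M2=278/47−16/47·-1519/1282=4050/641
back: M1=-7/4−1/8·4050/641=-1628/641
M: M0=0, M1=-1628/641, M2=4050/641, M3=-1519/1282, M4=-1012/641, M5=0
seg 0: a=5, c=M0/2=0, d=(M1−M0)/(6·3)=-814/5769, b=Δ0−h0·(2M0+M1)/6=-763/1923
seg 1: a=0, c=M1/2=-814/641, d=(M2−M1)/(6·1)=2839/1923, b=Δ1−h1·(2M1+M2)/6=-8089/1923
seg 2: a=-4, c=M2/2=2025/641, d=(M3−M2)/(6·2)=-9619/15384, b=Δ2−h2·(2M2+M3)/6=-4456/1923
seg 3: a=-1, c=M3/2=-1519/2564, d=(M4−M3)/(6·2)=-505/15384, b=Δ3−h3·(2M3+M4)/6=10831/3846
seg 4: a=2, c=M4/2=-506/641, d=(M5−M4)/(6·2)=253/1923, b=Δ4−h4·(2M4+M5)/6=101/1923
t_q=3/2 → seg 0, τ=3/2; S=5+-763/1923·τ+0·τ²+-814/5769·τ³=10073/2564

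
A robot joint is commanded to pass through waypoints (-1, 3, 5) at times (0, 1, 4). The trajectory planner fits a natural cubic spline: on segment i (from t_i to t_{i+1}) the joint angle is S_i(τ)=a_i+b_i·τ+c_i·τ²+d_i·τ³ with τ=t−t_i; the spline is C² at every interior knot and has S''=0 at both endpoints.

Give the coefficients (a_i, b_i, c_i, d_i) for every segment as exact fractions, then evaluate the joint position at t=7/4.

  seg 0: a=-1 b=53/12 c=0 d=-5/12
  seg 1: a=3 b=19/6 c=-5/4 d=5/36
S(7/4) = 1211/256

Δ: Δ0=4, Δ1=2/3
row 1: diag=8, rhs=-20; c'=3/8, d'=-5/2
back: M1=-5/2
M: M0=0, M1=-5/2, M2=0
seg 0: a=-1, c=M0/2=0, d=(M1−M0)/(6·1)=-5/12, b=Δ0−h0·(2M0+M1)/6=53/12
seg 1: a=3, c=M1/2=-5/4, d=(M2−M1)/(6·3)=5/36, b=Δ1−h1·(2M1+M2)/6=19/6
t_q=7/4 → seg 1, τ=3/4; S=3+19/6·τ+-5/4·τ²+5/36·τ³=1211/256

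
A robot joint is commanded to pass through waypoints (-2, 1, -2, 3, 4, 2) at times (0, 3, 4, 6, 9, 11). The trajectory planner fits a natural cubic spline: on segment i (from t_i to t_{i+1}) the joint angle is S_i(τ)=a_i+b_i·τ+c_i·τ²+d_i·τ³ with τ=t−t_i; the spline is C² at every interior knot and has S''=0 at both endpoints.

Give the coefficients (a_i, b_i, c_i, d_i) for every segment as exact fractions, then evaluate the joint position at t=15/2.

Δ: Δ0=1, Δ1=-3, Δ2=5/2, Δ3=1/3, Δ4=-1
row 1: diag=8, rhs=-24; c'=1/8, d'=-3
row 2: denom=6−1·1/8=47/8; d'=(33−1·-3)/(47/8)=288/47
row 3: denom=10−2·16/47=438/47; d'=(-13−2·288/47)/(438/47)=-1187/438
row 4: denom=10−3·47/146=1319/146; d'=(-8−3·-1187/438)/(1319/146)=19/1319
back: M4=19/1319
back: M3=-1187/438−47/146·19/1319=-10742/3957
back: M2=288/47−16/47·-10742/3957=27904/3957
back: M1=-3−1/8·27904/3957=-15359/3957
M: M0=0, M1=-15359/3957, M2=27904/3957, M3=-10742/3957, M4=19/1319, M5=0
seg 0: a=-2, c=M0/2=0, d=(M1−M0)/(6·3)=-15359/71226, b=Δ0−h0·(2M0+M1)/6=23273/7914
seg 1: a=1, c=M1/2=-15359/7914, d=(M2−M1)/(6·1)=4807/2638, b=Δ1−h1·(2M1+M2)/6=-11402/3957
seg 2: a=-2, c=M2/2=13952/3957, d=(M3−M2)/(6·2)=-2147/2638, b=Δ2−h2·(2M2+M3)/6=-10259/7914
seg 3: a=3, c=M3/2=-5371/3957, d=(M4−M3)/(6·3)=10799/71226, b=Δ3−h3·(2M3+M4)/6=24065/7914
seg 4: a=4, c=M4/2=19/2638, d=(M5−M4)/(6·2)=-19/15828, b=Δ4−h4·(2M4+M5)/6=-3995/3957
t_q=15/2 → seg 3, τ=3/2; S=3+24065/7914·τ+-5371/3957·τ²+10799/71226·τ³=105919/21104

  seg 0: a=-2 b=23273/7914 c=0 d=-15359/71226
  seg 1: a=1 b=-11402/3957 c=-15359/7914 d=4807/2638
  seg 2: a=-2 b=-10259/7914 c=13952/3957 d=-2147/2638
  seg 3: a=3 b=24065/7914 c=-5371/3957 d=10799/71226
  seg 4: a=4 b=-3995/3957 c=19/2638 d=-19/15828
S(15/2) = 105919/21104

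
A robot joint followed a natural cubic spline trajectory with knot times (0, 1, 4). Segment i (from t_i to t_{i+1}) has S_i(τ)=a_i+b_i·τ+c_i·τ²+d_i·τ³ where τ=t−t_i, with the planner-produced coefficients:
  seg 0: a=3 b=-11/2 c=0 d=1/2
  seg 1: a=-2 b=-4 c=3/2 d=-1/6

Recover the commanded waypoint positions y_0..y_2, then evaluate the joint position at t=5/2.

y_0=3 y_1=-2 y_2=-5
S(5/2) = -83/16

y_0 = S_0(0) = a_0 = 3
y_1 = S_1(0) = a_1 = -2
y_2 = S_1(3) = -5
t_q=5/2 is in segment 1 (τ=3/2); S_1(τ)=-83/16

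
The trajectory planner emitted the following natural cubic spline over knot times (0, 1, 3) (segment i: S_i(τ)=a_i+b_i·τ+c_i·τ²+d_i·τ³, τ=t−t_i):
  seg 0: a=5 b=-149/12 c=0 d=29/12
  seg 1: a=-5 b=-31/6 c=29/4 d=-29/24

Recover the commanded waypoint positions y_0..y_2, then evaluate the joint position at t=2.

y_0=5 y_1=-5 y_2=4
S(2) = -33/8

y_0 = S_0(0) = a_0 = 5
y_1 = S_1(0) = a_1 = -5
y_2 = S_1(2) = 4
t_q=2 is in segment 1 (τ=1); S_1(τ)=-33/8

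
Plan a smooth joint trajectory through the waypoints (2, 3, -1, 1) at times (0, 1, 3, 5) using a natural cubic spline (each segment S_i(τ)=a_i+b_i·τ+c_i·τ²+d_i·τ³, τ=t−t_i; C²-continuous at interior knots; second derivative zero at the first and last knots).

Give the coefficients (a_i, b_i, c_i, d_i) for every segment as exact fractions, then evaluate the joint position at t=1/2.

Δ: Δ0=1, Δ1=-2, Δ2=1
row 1: diag=6, rhs=-18; c'=1/3, d'=-3
row 2: denom=8−2·1/3=22/3; d'=(18−2·-3)/(22/3)=36/11
back: M2=36/11
back: M1=-3−1/3·36/11=-45/11
M: M0=0, M1=-45/11, M2=36/11, M3=0
seg 0: a=2, c=M0/2=0, d=(M1−M0)/(6·1)=-15/22, b=Δ0−h0·(2M0+M1)/6=37/22
seg 1: a=3, c=M1/2=-45/22, d=(M2−M1)/(6·2)=27/44, b=Δ1−h1·(2M1+M2)/6=-4/11
seg 2: a=-1, c=M2/2=18/11, d=(M3−M2)/(6·2)=-3/11, b=Δ2−h2·(2M2+M3)/6=-13/11
t_q=1/2 → seg 0, τ=1/2; S=2+37/22·τ+0·τ²+-15/22·τ³=485/176

  seg 0: a=2 b=37/22 c=0 d=-15/22
  seg 1: a=3 b=-4/11 c=-45/22 d=27/44
  seg 2: a=-1 b=-13/11 c=18/11 d=-3/11
S(1/2) = 485/176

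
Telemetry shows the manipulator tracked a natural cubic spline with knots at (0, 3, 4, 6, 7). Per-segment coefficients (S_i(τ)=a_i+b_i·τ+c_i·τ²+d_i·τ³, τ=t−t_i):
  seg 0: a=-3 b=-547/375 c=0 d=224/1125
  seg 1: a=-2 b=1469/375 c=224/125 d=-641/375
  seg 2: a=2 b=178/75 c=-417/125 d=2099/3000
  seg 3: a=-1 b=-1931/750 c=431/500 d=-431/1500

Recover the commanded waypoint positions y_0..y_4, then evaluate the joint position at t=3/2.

y_0=-3 y_1=-2 y_2=2 y_3=-1 y_4=-3
S(3/2) = -1129/250

y_0 = S_0(0) = a_0 = -3
y_1 = S_1(0) = a_1 = -2
y_2 = S_2(0) = a_2 = 2
y_3 = S_3(0) = a_3 = -1
y_4 = S_3(1) = -3
t_q=3/2 is in segment 0 (τ=3/2); S_0(τ)=-1129/250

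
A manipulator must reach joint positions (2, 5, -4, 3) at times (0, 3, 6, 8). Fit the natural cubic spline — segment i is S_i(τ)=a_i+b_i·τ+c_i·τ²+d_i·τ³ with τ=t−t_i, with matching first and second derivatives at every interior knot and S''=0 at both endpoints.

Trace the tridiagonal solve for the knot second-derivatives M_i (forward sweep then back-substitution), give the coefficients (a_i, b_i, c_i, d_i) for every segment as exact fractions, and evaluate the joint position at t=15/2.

Δ: Δ0=1, Δ1=-3, Δ2=7/2
row 1: diag=12, rhs=-24; c'=1/4, d'=-2
row 2: denom=10−3·1/4=37/4; d'=(39−3·-2)/(37/4)=180/37
back: M2=180/37
back: M1=-2−1/4·180/37=-119/37
M: M0=0, M1=-119/37, M2=180/37, M3=0
seg 0: a=2, c=M0/2=0, d=(M1−M0)/(6·3)=-119/666, b=Δ0−h0·(2M0+M1)/6=193/74
seg 1: a=5, c=M1/2=-119/74, d=(M2−M1)/(6·3)=299/666, b=Δ1−h1·(2M1+M2)/6=-82/37
seg 2: a=-4, c=M2/2=90/37, d=(M3−M2)/(6·2)=-15/37, b=Δ2−h2·(2M2+M3)/6=19/74
t_q=15/2 → seg 2, τ=3/2; S=-4+19/74·τ+90/37·τ²+-15/37·τ³=145/296

  seg 0: a=2 b=193/74 c=0 d=-119/666
  seg 1: a=5 b=-82/37 c=-119/74 d=299/666
  seg 2: a=-4 b=19/74 c=90/37 d=-15/37
S(15/2) = 145/296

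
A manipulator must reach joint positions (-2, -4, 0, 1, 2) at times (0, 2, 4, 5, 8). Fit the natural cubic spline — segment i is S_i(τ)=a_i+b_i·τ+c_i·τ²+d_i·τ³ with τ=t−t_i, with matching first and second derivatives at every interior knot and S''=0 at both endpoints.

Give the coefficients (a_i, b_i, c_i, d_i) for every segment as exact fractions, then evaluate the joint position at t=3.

  seg 0: a=-2 b=-983/516 c=0 d=467/2064
  seg 1: a=-4 b=209/258 c=467/344 d=-787/2064
  seg 2: a=0 b=859/516 c=-40/43 d=137/516
  seg 3: a=1 b=155/258 c=-23/172 d=23/1548
S(3) = -1523/688

Δ: Δ0=-1, Δ1=2, Δ2=1, Δ3=1/3
row 1: diag=8, rhs=18; c'=1/4, d'=9/4
row 2: denom=6−2·1/4=11/2; d'=(-6−2·9/4)/(11/2)=-21/11
row 3: denom=8−1·2/11=86/11; d'=(-4−1·-21/11)/(86/11)=-23/86
back: M3=-23/86
back: M2=-21/11−2/11·-23/86=-80/43
back: M1=9/4−1/4·-80/43=467/172
M: M0=0, M1=467/172, M2=-80/43, M3=-23/86, M4=0
seg 0: a=-2, c=M0/2=0, d=(M1−M0)/(6·2)=467/2064, b=Δ0−h0·(2M0+M1)/6=-983/516
seg 1: a=-4, c=M1/2=467/344, d=(M2−M1)/(6·2)=-787/2064, b=Δ1−h1·(2M1+M2)/6=209/258
seg 2: a=0, c=M2/2=-40/43, d=(M3−M2)/(6·1)=137/516, b=Δ2−h2·(2M2+M3)/6=859/516
seg 3: a=1, c=M3/2=-23/172, d=(M4−M3)/(6·3)=23/1548, b=Δ3−h3·(2M3+M4)/6=155/258
t_q=3 → seg 1, τ=1; S=-4+209/258·τ+467/344·τ²+-787/2064·τ³=-1523/688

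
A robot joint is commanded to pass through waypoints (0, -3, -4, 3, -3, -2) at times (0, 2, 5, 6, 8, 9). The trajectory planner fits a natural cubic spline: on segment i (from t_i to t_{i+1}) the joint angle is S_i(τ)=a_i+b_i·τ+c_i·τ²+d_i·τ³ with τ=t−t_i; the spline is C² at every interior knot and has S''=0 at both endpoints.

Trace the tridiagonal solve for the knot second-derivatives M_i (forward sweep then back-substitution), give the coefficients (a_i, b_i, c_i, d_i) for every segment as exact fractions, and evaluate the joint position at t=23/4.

Δ: Δ0=-3/2, Δ1=-1/3, Δ2=7, Δ3=-3, Δ4=1
row 1: diag=10, rhs=7; c'=3/10, d'=7/10
row 2: denom=8−3·3/10=71/10; d'=(44−3·7/10)/(71/10)=419/71
row 3: denom=6−1·10/71=416/71; d'=(-60−1·419/71)/(416/71)=-4679/416
row 4: denom=6−2·71/208=553/104; d'=(24−2·-4679/416)/(553/104)=9671/1106
back: M4=9671/1106
back: M3=-4679/416−71/208·9671/1106=-15741/1106
back: M2=419/71−10/71·-15741/1106=4372/553
back: M1=7/10−3/10·4372/553=-1849/1106
M: M0=0, M1=-1849/1106, M2=4372/553, M3=-15741/1106, M4=9671/1106, M5=0
seg 0: a=0, c=M0/2=0, d=(M1−M0)/(6·2)=-1849/13272, b=Δ0−h0·(2M0+M1)/6=-1564/1659
seg 1: a=-3, c=M1/2=-1849/2212, d=(M2−M1)/(6·3)=1177/2212, b=Δ1−h1·(2M1+M2)/6=-8675/3318
seg 2: a=-4, c=M2/2=2186/553, d=(M3−M2)/(6·1)=-24485/6636, b=Δ2−h2·(2M2+M3)/6=44705/6636
seg 3: a=3, c=M3/2=-15741/2212, d=(M4−M3)/(6·2)=6353/3318, b=Δ3−h3·(2M3+M4)/6=11857/3318
seg 4: a=-3, c=M4/2=9671/2212, d=(M5−M4)/(6·1)=-9671/6636, b=Δ4−h4·(2M4+M5)/6=-6353/3318
t_q=23/4 → seg 2, τ=3/4; S=-4+44705/6636·τ+2186/553·τ²+-24485/6636·τ³=243427/141568

  seg 0: a=0 b=-1564/1659 c=0 d=-1849/13272
  seg 1: a=-3 b=-8675/3318 c=-1849/2212 d=1177/2212
  seg 2: a=-4 b=44705/6636 c=2186/553 d=-24485/6636
  seg 3: a=3 b=11857/3318 c=-15741/2212 d=6353/3318
  seg 4: a=-3 b=-6353/3318 c=9671/2212 d=-9671/6636
S(23/4) = 243427/141568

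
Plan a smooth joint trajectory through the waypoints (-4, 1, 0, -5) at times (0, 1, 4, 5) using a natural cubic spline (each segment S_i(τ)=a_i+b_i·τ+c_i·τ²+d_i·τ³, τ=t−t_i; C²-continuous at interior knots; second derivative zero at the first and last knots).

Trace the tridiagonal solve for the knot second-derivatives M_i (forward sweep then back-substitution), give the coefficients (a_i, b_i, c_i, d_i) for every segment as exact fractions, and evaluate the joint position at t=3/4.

  seg 0: a=-4 b=911/165 c=0 d=-86/165
  seg 1: a=1 b=653/165 c=-86/55 d=2/45
  seg 2: a=0 b=-697/165 c=-64/55 d=64/165
S(3/4) = -139/1760

Δ: Δ0=5, Δ1=-1/3, Δ2=-5
row 1: diag=8, rhs=-32; c'=3/8, d'=-4
row 2: denom=8−3·3/8=55/8; d'=(-28−3·-4)/(55/8)=-128/55
back: M2=-128/55
back: M1=-4−3/8·-128/55=-172/55
M: M0=0, M1=-172/55, M2=-128/55, M3=0
seg 0: a=-4, c=M0/2=0, d=(M1−M0)/(6·1)=-86/165, b=Δ0−h0·(2M0+M1)/6=911/165
seg 1: a=1, c=M1/2=-86/55, d=(M2−M1)/(6·3)=2/45, b=Δ1−h1·(2M1+M2)/6=653/165
seg 2: a=0, c=M2/2=-64/55, d=(M3−M2)/(6·1)=64/165, b=Δ2−h2·(2M2+M3)/6=-697/165
t_q=3/4 → seg 0, τ=3/4; S=-4+911/165·τ+0·τ²+-86/165·τ³=-139/1760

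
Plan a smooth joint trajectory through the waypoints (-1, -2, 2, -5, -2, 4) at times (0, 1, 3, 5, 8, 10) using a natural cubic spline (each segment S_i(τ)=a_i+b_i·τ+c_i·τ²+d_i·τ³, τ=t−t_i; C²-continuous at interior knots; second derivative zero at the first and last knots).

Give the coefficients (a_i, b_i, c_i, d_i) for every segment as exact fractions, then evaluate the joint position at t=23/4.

Δ: Δ0=-1, Δ1=2, Δ2=-7/2, Δ3=1, Δ4=3
row 1: diag=6, rhs=18; c'=1/3, d'=3
row 2: denom=8−2·1/3=22/3; d'=(-33−2·3)/(22/3)=-117/22
row 3: denom=10−2·3/11=104/11; d'=(27−2·-117/22)/(104/11)=207/52
row 4: denom=10−3·33/104=941/104; d'=(12−3·207/52)/(941/104)=6/941
back: M4=6/941
back: M3=207/52−33/104·6/941=3744/941
back: M2=-117/22−3/11·3744/941=-12051/1882
back: M1=3−1/3·-12051/1882=9663/1882
M: M0=0, M1=9663/1882, M2=-12051/1882, M3=3744/941, M4=6/941, M5=0
seg 0: a=-1, c=M0/2=0, d=(M1−M0)/(6·1)=3221/3764, b=Δ0−h0·(2M0+M1)/6=-6985/3764
seg 1: a=-2, c=M1/2=9663/3764, d=(M2−M1)/(6·2)=-3619/3764, b=Δ1−h1·(2M1+M2)/6=1339/1882
seg 2: a=2, c=M2/2=-12051/3764, d=(M3−M2)/(6·2)=6513/7528, b=Δ2−h2·(2M2+M3)/6=-1049/1882
seg 3: a=-5, c=M3/2=1872/941, d=(M4−M3)/(6·3)=-623/2823, b=Δ3−h3·(2M3+M4)/6=-2806/941
seg 4: a=-2, c=M4/2=3/941, d=(M5−M4)/(6·2)=-1/1882, b=Δ4−h4·(2M4+M5)/6=2819/941
t_q=23/4 → seg 3, τ=3/4; S=-5+-2806/941·τ+1872/941·τ²+-623/2823·τ³=-374023/60224

  seg 0: a=-1 b=-6985/3764 c=0 d=3221/3764
  seg 1: a=-2 b=1339/1882 c=9663/3764 d=-3619/3764
  seg 2: a=2 b=-1049/1882 c=-12051/3764 d=6513/7528
  seg 3: a=-5 b=-2806/941 c=1872/941 d=-623/2823
  seg 4: a=-2 b=2819/941 c=3/941 d=-1/1882
S(23/4) = -374023/60224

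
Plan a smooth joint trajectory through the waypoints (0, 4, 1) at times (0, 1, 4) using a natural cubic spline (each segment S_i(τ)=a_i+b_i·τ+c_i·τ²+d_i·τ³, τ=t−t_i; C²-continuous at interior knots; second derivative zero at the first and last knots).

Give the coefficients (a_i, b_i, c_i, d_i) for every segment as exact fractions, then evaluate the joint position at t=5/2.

  seg 0: a=0 b=37/8 c=0 d=-5/8
  seg 1: a=4 b=11/4 c=-15/8 d=5/24
S(5/2) = 295/64

Δ: Δ0=4, Δ1=-1
row 1: diag=8, rhs=-30; c'=3/8, d'=-15/4
back: M1=-15/4
M: M0=0, M1=-15/4, M2=0
seg 0: a=0, c=M0/2=0, d=(M1−M0)/(6·1)=-5/8, b=Δ0−h0·(2M0+M1)/6=37/8
seg 1: a=4, c=M1/2=-15/8, d=(M2−M1)/(6·3)=5/24, b=Δ1−h1·(2M1+M2)/6=11/4
t_q=5/2 → seg 1, τ=3/2; S=4+11/4·τ+-15/8·τ²+5/24·τ³=295/64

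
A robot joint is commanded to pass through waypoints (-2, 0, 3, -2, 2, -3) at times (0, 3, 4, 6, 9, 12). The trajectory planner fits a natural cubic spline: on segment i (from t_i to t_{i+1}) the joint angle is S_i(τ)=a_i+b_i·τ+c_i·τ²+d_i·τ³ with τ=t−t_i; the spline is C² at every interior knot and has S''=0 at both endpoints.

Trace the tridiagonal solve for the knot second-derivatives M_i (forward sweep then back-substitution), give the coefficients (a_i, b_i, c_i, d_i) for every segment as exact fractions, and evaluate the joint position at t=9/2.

Δ: Δ0=2/3, Δ1=3, Δ2=-5/2, Δ3=4/3, Δ4=-5/3
row 1: diag=8, rhs=14; c'=1/8, d'=7/4
row 2: denom=6−1·1/8=47/8; d'=(-33−1·7/4)/(47/8)=-278/47
row 3: denom=10−2·16/47=438/47; d'=(23−2·-278/47)/(438/47)=1637/438
row 4: denom=12−3·47/146=1611/146; d'=(-18−3·1637/438)/(1611/146)=-4265/1611
back: M4=-4265/1611
back: M3=1637/438−47/146·-4265/1611=7394/1611
back: M2=-278/47−16/47·7394/1611=-12046/1611
back: M1=7/4−1/8·-12046/1611=4325/1611
M: M0=0, M1=4325/1611, M2=-12046/1611, M3=7394/1611, M4=-4265/1611, M5=0
seg 0: a=-2, c=M0/2=0, d=(M1−M0)/(6·3)=4325/28998, b=Δ0−h0·(2M0+M1)/6=-2177/3222
seg 1: a=0, c=M1/2=4325/3222, d=(M2−M1)/(6·1)=-1819/1074, b=Δ1−h1·(2M1+M2)/6=5399/1611
seg 2: a=3, c=M2/2=-6023/1611, d=(M3−M2)/(6·2)=180/179, b=Δ2−h2·(2M2+M3)/6=3077/3222
seg 3: a=-2, c=M3/2=3697/1611, d=(M4−M3)/(6·3)=-11659/28998, b=Δ3−h3·(2M3+M4)/6=-6227/3222
seg 4: a=2, c=M4/2=-4265/3222, d=(M5−M4)/(6·3)=4265/28998, b=Δ4−h4·(2M4+M5)/6=1580/1611
t_q=9/2 → seg 2, τ=1/2; S=3+3077/3222·τ+-6023/1611·τ²+180/179·τ³=1433/537

  seg 0: a=-2 b=-2177/3222 c=0 d=4325/28998
  seg 1: a=0 b=5399/1611 c=4325/3222 d=-1819/1074
  seg 2: a=3 b=3077/3222 c=-6023/1611 d=180/179
  seg 3: a=-2 b=-6227/3222 c=3697/1611 d=-11659/28998
  seg 4: a=2 b=1580/1611 c=-4265/3222 d=4265/28998
S(9/2) = 1433/537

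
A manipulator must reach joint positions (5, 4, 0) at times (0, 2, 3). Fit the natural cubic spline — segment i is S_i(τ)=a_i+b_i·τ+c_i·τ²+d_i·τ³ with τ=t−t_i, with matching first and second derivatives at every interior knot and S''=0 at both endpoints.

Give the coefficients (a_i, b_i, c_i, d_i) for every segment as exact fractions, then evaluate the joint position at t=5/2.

Δ: Δ0=-1/2, Δ1=-4
row 1: diag=6, rhs=-21; c'=1/6, d'=-7/2
back: M1=-7/2
M: M0=0, M1=-7/2, M2=0
seg 0: a=5, c=M0/2=0, d=(M1−M0)/(6·2)=-7/24, b=Δ0−h0·(2M0+M1)/6=2/3
seg 1: a=4, c=M1/2=-7/4, d=(M2−M1)/(6·1)=7/12, b=Δ1−h1·(2M1+M2)/6=-17/6
t_q=5/2 → seg 1, τ=1/2; S=4+-17/6·τ+-7/4·τ²+7/12·τ³=71/32

  seg 0: a=5 b=2/3 c=0 d=-7/24
  seg 1: a=4 b=-17/6 c=-7/4 d=7/12
S(5/2) = 71/32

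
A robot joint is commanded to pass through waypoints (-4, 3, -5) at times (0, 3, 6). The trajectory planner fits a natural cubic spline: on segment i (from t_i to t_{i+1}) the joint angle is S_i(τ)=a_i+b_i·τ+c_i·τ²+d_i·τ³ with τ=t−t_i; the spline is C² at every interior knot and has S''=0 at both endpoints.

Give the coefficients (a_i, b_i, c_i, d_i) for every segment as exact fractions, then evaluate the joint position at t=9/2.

  seg 0: a=-4 b=43/12 c=0 d=-5/36
  seg 1: a=3 b=-1/6 c=-5/4 d=5/36
S(9/2) = 13/32

Δ: Δ0=7/3, Δ1=-8/3
row 1: diag=12, rhs=-30; c'=1/4, d'=-5/2
back: M1=-5/2
M: M0=0, M1=-5/2, M2=0
seg 0: a=-4, c=M0/2=0, d=(M1−M0)/(6·3)=-5/36, b=Δ0−h0·(2M0+M1)/6=43/12
seg 1: a=3, c=M1/2=-5/4, d=(M2−M1)/(6·3)=5/36, b=Δ1−h1·(2M1+M2)/6=-1/6
t_q=9/2 → seg 1, τ=3/2; S=3+-1/6·τ+-5/4·τ²+5/36·τ³=13/32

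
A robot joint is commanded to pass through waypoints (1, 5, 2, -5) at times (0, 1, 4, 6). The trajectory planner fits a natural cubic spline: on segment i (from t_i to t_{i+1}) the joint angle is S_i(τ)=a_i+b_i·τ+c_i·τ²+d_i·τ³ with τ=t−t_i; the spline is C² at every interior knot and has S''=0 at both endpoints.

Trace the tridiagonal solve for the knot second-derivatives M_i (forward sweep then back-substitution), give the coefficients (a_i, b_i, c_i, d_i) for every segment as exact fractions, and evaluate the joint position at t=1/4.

  seg 0: a=1 b=653/142 c=0 d=-85/142
  seg 1: a=5 b=199/71 c=-255/142 d=25/142
  seg 2: a=2 b=-457/142 c=-15/71 d=5/142
S(1/4) = 19451/9088

Δ: Δ0=4, Δ1=-1, Δ2=-7/2
row 1: diag=8, rhs=-30; c'=3/8, d'=-15/4
row 2: denom=10−3·3/8=71/8; d'=(-15−3·-15/4)/(71/8)=-30/71
back: M2=-30/71
back: M1=-15/4−3/8·-30/71=-255/71
M: M0=0, M1=-255/71, M2=-30/71, M3=0
seg 0: a=1, c=M0/2=0, d=(M1−M0)/(6·1)=-85/142, b=Δ0−h0·(2M0+M1)/6=653/142
seg 1: a=5, c=M1/2=-255/142, d=(M2−M1)/(6·3)=25/142, b=Δ1−h1·(2M1+M2)/6=199/71
seg 2: a=2, c=M2/2=-15/71, d=(M3−M2)/(6·2)=5/142, b=Δ2−h2·(2M2+M3)/6=-457/142
t_q=1/4 → seg 0, τ=1/4; S=1+653/142·τ+0·τ²+-85/142·τ³=19451/9088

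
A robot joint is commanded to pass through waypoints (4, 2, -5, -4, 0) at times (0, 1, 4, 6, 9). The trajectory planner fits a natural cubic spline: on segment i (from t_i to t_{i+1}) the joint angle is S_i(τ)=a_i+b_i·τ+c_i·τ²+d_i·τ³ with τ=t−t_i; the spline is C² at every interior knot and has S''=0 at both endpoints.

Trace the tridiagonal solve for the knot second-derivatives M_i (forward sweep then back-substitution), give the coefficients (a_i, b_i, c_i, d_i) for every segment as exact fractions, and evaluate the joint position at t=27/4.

Δ: Δ0=-2, Δ1=-7/3, Δ2=1/2, Δ3=4/3
row 1: diag=8, rhs=-2; c'=3/8, d'=-1/4
row 2: denom=10−3·3/8=71/8; d'=(17−3·-1/4)/(71/8)=2
row 3: denom=10−2·16/71=678/71; d'=(5−2·2)/(678/71)=71/678
back: M3=71/678
back: M2=2−16/71·71/678=670/339
back: M1=-1/4−3/8·670/339=-112/113
M: M0=0, M1=-112/113, M2=670/339, M3=71/678, M4=0
seg 0: a=4, c=M0/2=0, d=(M1−M0)/(6·1)=-56/339, b=Δ0−h0·(2M0+M1)/6=-622/339
seg 1: a=2, c=M1/2=-56/113, d=(M2−M1)/(6·3)=503/3051, b=Δ1−h1·(2M1+M2)/6=-790/339
seg 2: a=-5, c=M2/2=335/339, d=(M3−M2)/(6·2)=-141/904, b=Δ2−h2·(2M2+M3)/6=-289/339
seg 3: a=-4, c=M3/2=71/1356, d=(M4−M3)/(6·3)=-71/12204, b=Δ3−h3·(2M3+M4)/6=833/678
t_q=27/4 → seg 3, τ=3/4; S=-4+833/678·τ+71/1356·τ²+-71/12204·τ³=-88275/28928

  seg 0: a=4 b=-622/339 c=0 d=-56/339
  seg 1: a=2 b=-790/339 c=-56/113 d=503/3051
  seg 2: a=-5 b=-289/339 c=335/339 d=-141/904
  seg 3: a=-4 b=833/678 c=71/1356 d=-71/12204
S(27/4) = -88275/28928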